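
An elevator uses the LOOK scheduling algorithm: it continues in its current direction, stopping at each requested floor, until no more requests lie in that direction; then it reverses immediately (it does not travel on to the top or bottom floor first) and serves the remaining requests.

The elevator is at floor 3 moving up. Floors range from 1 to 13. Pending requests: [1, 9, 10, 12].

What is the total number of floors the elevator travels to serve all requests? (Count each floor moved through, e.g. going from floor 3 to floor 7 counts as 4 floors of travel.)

Answer: 20

Derivation:
Start at floor 3 moving up, LOOK stop order: [9, 10, 12, 1]
  3 → 9: |9-3| = 6, total = 6
  9 → 10: |10-9| = 1, total = 7
  10 → 12: |12-10| = 2, total = 9
  12 → 1: |1-12| = 11, total = 20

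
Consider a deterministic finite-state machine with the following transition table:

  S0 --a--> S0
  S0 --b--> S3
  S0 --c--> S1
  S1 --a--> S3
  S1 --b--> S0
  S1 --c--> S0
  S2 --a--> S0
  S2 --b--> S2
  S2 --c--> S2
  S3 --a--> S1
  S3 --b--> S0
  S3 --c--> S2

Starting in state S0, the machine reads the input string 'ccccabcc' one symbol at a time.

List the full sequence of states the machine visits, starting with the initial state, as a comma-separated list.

Answer: S0, S1, S0, S1, S0, S0, S3, S2, S2

Derivation:
Start: S0
  read 'c': S0 --c--> S1
  read 'c': S1 --c--> S0
  read 'c': S0 --c--> S1
  read 'c': S1 --c--> S0
  read 'a': S0 --a--> S0
  read 'b': S0 --b--> S3
  read 'c': S3 --c--> S2
  read 'c': S2 --c--> S2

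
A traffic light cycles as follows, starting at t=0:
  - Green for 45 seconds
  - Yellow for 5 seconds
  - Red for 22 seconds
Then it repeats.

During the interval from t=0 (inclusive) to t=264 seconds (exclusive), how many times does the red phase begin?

Cycle = 45+5+22 = 72s
red phase starts at t = k*72 + 50 for k=0,1,2,...
Need k*72+50 < 264 → k < 2.972
k ∈ {0, ..., 2} → 3 starts

Answer: 3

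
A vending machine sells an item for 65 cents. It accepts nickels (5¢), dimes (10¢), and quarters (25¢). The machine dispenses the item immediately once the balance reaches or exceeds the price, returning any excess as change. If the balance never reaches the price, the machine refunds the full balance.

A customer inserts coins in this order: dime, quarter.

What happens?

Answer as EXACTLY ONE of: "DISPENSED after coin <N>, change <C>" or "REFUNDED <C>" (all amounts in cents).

Answer: REFUNDED 35

Derivation:
Price: 65¢
Coin 1 (dime, 10¢): balance = 10¢
Coin 2 (quarter, 25¢): balance = 35¢
All coins inserted, balance 35¢ < price 65¢ → REFUND 35¢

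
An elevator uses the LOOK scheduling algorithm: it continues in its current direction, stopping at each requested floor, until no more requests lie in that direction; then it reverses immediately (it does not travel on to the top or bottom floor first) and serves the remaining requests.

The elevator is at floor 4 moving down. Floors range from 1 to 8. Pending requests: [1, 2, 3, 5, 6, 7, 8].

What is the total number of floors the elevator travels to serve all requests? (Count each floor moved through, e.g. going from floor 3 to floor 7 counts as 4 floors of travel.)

Answer: 10

Derivation:
Start at floor 4 moving down, LOOK stop order: [3, 2, 1, 5, 6, 7, 8]
  4 → 3: |3-4| = 1, total = 1
  3 → 2: |2-3| = 1, total = 2
  2 → 1: |1-2| = 1, total = 3
  1 → 5: |5-1| = 4, total = 7
  5 → 6: |6-5| = 1, total = 8
  6 → 7: |7-6| = 1, total = 9
  7 → 8: |8-7| = 1, total = 10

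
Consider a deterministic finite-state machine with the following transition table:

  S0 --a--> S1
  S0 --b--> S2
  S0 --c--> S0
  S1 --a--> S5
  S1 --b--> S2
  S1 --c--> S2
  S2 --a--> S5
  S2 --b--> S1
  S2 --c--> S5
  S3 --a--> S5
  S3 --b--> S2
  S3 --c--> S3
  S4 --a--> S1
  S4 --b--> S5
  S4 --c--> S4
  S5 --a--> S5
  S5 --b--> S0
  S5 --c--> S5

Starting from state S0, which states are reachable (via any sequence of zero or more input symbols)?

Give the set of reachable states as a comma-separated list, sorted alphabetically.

BFS from S0:
  visit S0: S0--a-->S1 (new), S0--b-->S2 (new), S0--c-->S0 (seen)
  visit S1: S1--a-->S5 (new), S1--b-->S2 (seen), S1--c-->S2 (seen)
  visit S2: S2--a-->S5 (seen), S2--b-->S1 (seen), S2--c-->S5 (seen)
  visit S5: S5--a-->S5 (seen), S5--b-->S0 (seen), S5--c-->S5 (seen)

Answer: S0, S1, S2, S5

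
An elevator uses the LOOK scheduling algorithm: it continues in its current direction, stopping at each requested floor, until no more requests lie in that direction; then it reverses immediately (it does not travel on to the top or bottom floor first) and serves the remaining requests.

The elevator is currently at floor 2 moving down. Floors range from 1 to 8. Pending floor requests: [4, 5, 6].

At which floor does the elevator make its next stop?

Answer: 4

Derivation:
Current floor: 2, direction: down
Requests above: [4, 5, 6]
Requests below: []
Moving down but no requests below → reverse; nearest above is min([4, 5, 6]) = 4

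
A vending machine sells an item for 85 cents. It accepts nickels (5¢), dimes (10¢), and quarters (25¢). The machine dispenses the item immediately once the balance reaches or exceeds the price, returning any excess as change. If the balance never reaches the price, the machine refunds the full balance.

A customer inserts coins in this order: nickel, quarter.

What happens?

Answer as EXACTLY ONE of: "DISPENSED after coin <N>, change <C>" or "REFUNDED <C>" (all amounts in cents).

Price: 85¢
Coin 1 (nickel, 5¢): balance = 5¢
Coin 2 (quarter, 25¢): balance = 30¢
All coins inserted, balance 30¢ < price 85¢ → REFUND 30¢

Answer: REFUNDED 30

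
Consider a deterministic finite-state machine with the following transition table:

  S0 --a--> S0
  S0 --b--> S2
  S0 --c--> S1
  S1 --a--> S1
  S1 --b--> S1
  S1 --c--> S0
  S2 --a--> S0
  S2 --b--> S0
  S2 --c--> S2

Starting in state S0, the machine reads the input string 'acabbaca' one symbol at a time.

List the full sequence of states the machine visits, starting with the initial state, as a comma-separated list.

Start: S0
  read 'a': S0 --a--> S0
  read 'c': S0 --c--> S1
  read 'a': S1 --a--> S1
  read 'b': S1 --b--> S1
  read 'b': S1 --b--> S1
  read 'a': S1 --a--> S1
  read 'c': S1 --c--> S0
  read 'a': S0 --a--> S0

Answer: S0, S0, S1, S1, S1, S1, S1, S0, S0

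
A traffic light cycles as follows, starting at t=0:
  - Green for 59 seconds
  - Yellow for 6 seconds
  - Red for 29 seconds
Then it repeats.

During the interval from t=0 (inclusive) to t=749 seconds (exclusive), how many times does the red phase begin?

Answer: 8

Derivation:
Cycle = 59+6+29 = 94s
red phase starts at t = k*94 + 65 for k=0,1,2,...
Need k*94+65 < 749 → k < 7.277
k ∈ {0, ..., 7} → 8 starts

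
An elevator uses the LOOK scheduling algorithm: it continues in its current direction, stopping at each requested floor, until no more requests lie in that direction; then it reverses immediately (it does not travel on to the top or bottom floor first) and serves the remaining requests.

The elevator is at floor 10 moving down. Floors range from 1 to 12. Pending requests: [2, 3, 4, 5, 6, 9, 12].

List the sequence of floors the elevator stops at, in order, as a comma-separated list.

Current: 10, moving DOWN
Serve below first (descending): [9, 6, 5, 4, 3, 2]
Then reverse, serve above (ascending): [12]

Answer: 9, 6, 5, 4, 3, 2, 12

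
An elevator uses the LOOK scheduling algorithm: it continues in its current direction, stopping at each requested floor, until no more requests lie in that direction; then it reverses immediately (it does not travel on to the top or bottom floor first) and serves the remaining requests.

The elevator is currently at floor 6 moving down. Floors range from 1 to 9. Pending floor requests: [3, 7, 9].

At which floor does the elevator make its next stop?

Answer: 3

Derivation:
Current floor: 6, direction: down
Requests above: [7, 9]
Requests below: [3]
Moving down and requests lie below → nearest below is max([3]) = 3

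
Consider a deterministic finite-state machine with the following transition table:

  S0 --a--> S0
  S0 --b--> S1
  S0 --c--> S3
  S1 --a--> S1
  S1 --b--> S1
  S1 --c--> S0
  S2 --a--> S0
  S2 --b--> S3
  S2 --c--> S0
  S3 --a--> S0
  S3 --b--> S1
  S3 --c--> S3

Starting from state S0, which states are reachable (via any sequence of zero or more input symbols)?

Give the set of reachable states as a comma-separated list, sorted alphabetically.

Answer: S0, S1, S3

Derivation:
BFS from S0:
  visit S0: S0--a-->S0 (seen), S0--b-->S1 (new), S0--c-->S3 (new)
  visit S1: S1--a-->S1 (seen), S1--b-->S1 (seen), S1--c-->S0 (seen)
  visit S3: S3--a-->S0 (seen), S3--b-->S1 (seen), S3--c-->S3 (seen)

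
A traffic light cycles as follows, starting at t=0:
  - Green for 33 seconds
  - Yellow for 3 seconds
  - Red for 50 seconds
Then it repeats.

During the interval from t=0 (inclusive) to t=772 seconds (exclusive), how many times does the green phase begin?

Cycle = 33+3+50 = 86s
green phase starts at t = k*86 + 0 for k=0,1,2,...
Need k*86+0 < 772 → k < 8.977
k ∈ {0, ..., 8} → 9 starts

Answer: 9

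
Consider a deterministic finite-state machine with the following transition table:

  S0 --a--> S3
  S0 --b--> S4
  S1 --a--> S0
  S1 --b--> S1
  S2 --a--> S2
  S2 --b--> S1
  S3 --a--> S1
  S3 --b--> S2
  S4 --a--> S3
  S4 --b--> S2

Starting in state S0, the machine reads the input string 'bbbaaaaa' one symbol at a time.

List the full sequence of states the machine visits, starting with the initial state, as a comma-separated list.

Start: S0
  read 'b': S0 --b--> S4
  read 'b': S4 --b--> S2
  read 'b': S2 --b--> S1
  read 'a': S1 --a--> S0
  read 'a': S0 --a--> S3
  read 'a': S3 --a--> S1
  read 'a': S1 --a--> S0
  read 'a': S0 --a--> S3

Answer: S0, S4, S2, S1, S0, S3, S1, S0, S3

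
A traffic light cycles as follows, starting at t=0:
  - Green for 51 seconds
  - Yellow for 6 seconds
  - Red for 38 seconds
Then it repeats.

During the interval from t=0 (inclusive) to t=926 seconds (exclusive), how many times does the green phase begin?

Cycle = 51+6+38 = 95s
green phase starts at t = k*95 + 0 for k=0,1,2,...
Need k*95+0 < 926 → k < 9.747
k ∈ {0, ..., 9} → 10 starts

Answer: 10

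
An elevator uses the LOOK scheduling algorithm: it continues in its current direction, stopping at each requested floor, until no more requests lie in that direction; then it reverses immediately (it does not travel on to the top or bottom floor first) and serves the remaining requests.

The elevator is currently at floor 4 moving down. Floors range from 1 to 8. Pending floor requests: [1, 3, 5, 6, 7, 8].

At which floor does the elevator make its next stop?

Answer: 3

Derivation:
Current floor: 4, direction: down
Requests above: [5, 6, 7, 8]
Requests below: [1, 3]
Moving down and requests lie below → nearest below is max([1, 3]) = 3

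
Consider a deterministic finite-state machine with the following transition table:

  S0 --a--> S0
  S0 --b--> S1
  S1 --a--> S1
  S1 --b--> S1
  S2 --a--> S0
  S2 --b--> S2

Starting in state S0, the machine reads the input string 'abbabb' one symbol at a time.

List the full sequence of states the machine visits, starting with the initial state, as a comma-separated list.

Start: S0
  read 'a': S0 --a--> S0
  read 'b': S0 --b--> S1
  read 'b': S1 --b--> S1
  read 'a': S1 --a--> S1
  read 'b': S1 --b--> S1
  read 'b': S1 --b--> S1

Answer: S0, S0, S1, S1, S1, S1, S1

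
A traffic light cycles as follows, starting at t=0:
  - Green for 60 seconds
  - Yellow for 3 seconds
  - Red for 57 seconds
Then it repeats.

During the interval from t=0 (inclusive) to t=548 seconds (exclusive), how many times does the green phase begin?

Cycle = 60+3+57 = 120s
green phase starts at t = k*120 + 0 for k=0,1,2,...
Need k*120+0 < 548 → k < 4.567
k ∈ {0, ..., 4} → 5 starts

Answer: 5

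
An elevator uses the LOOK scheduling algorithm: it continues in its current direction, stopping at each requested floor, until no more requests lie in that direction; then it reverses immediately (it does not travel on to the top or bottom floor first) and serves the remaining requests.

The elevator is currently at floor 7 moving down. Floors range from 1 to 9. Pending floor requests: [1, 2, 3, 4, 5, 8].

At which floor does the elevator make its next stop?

Current floor: 7, direction: down
Requests above: [8]
Requests below: [1, 2, 3, 4, 5]
Moving down and requests lie below → nearest below is max([1, 2, 3, 4, 5]) = 5

Answer: 5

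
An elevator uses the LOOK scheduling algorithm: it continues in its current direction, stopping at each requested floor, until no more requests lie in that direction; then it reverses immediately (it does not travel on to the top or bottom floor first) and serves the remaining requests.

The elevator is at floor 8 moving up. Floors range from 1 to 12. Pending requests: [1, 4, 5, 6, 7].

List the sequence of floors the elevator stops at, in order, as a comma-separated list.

Answer: 7, 6, 5, 4, 1

Derivation:
Current: 8, moving UP
Serve above first (ascending): []
Then reverse, serve below (descending): [7, 6, 5, 4, 1]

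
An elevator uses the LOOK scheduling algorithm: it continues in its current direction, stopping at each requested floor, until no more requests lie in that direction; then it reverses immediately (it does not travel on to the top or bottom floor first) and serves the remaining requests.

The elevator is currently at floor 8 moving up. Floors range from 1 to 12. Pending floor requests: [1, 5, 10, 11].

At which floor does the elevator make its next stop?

Current floor: 8, direction: up
Requests above: [10, 11]
Requests below: [1, 5]
Moving up and requests lie above → nearest above is min([10, 11]) = 10

Answer: 10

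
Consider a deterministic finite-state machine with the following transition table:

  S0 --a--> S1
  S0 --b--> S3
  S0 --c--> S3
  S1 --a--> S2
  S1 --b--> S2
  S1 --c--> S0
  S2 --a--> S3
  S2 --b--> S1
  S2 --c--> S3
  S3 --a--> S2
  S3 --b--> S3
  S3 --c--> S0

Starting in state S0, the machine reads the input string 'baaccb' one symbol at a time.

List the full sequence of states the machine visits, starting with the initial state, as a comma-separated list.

Answer: S0, S3, S2, S3, S0, S3, S3

Derivation:
Start: S0
  read 'b': S0 --b--> S3
  read 'a': S3 --a--> S2
  read 'a': S2 --a--> S3
  read 'c': S3 --c--> S0
  read 'c': S0 --c--> S3
  read 'b': S3 --b--> S3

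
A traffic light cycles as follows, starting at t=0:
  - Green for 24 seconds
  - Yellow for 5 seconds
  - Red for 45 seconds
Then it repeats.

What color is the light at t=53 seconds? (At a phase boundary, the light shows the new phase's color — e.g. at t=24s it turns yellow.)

Answer: red

Derivation:
Cycle length = 24 + 5 + 45 = 74s
t = 53, phase_t = 53 mod 74 = 53
53 >= 29 → RED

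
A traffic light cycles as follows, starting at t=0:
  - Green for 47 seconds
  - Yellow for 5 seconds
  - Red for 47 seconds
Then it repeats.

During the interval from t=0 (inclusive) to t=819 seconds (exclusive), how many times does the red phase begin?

Cycle = 47+5+47 = 99s
red phase starts at t = k*99 + 52 for k=0,1,2,...
Need k*99+52 < 819 → k < 7.747
k ∈ {0, ..., 7} → 8 starts

Answer: 8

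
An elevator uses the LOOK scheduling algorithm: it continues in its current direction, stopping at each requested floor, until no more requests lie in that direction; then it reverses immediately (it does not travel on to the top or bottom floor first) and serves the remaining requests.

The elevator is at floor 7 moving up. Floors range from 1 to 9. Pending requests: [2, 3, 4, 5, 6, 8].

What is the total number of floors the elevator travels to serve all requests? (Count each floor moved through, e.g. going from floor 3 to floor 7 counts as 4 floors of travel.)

Start at floor 7 moving up, LOOK stop order: [8, 6, 5, 4, 3, 2]
  7 → 8: |8-7| = 1, total = 1
  8 → 6: |6-8| = 2, total = 3
  6 → 5: |5-6| = 1, total = 4
  5 → 4: |4-5| = 1, total = 5
  4 → 3: |3-4| = 1, total = 6
  3 → 2: |2-3| = 1, total = 7

Answer: 7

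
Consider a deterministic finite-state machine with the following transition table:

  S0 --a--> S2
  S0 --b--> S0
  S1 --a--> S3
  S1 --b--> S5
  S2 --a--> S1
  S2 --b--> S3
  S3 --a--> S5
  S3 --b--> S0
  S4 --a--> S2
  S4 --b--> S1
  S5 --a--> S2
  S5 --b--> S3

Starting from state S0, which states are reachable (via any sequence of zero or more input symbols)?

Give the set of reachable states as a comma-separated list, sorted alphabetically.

BFS from S0:
  visit S0: S0--a-->S2 (new), S0--b-->S0 (seen)
  visit S2: S2--a-->S1 (new), S2--b-->S3 (new)
  visit S1: S1--a-->S3 (seen), S1--b-->S5 (new)
  visit S3: S3--a-->S5 (seen), S3--b-->S0 (seen)
  visit S5: S5--a-->S2 (seen), S5--b-->S3 (seen)

Answer: S0, S1, S2, S3, S5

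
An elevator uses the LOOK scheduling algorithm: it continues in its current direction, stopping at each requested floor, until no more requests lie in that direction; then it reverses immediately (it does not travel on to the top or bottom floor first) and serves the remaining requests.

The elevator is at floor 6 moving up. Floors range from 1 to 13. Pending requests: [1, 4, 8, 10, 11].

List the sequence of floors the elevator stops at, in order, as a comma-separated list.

Answer: 8, 10, 11, 4, 1

Derivation:
Current: 6, moving UP
Serve above first (ascending): [8, 10, 11]
Then reverse, serve below (descending): [4, 1]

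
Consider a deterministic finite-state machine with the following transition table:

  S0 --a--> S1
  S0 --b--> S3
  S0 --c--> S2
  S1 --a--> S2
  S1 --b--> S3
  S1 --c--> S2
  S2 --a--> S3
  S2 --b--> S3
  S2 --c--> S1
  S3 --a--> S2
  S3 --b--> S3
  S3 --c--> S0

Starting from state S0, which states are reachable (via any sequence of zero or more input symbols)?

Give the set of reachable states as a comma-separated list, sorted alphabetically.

BFS from S0:
  visit S0: S0--a-->S1 (new), S0--b-->S3 (new), S0--c-->S2 (new)
  visit S1: S1--a-->S2 (seen), S1--b-->S3 (seen), S1--c-->S2 (seen)
  visit S3: S3--a-->S2 (seen), S3--b-->S3 (seen), S3--c-->S0 (seen)
  visit S2: S2--a-->S3 (seen), S2--b-->S3 (seen), S2--c-->S1 (seen)

Answer: S0, S1, S2, S3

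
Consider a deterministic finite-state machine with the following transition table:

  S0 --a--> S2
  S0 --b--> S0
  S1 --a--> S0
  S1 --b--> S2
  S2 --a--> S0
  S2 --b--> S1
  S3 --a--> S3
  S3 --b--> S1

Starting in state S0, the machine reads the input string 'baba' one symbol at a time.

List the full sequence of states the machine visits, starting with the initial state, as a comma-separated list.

Start: S0
  read 'b': S0 --b--> S0
  read 'a': S0 --a--> S2
  read 'b': S2 --b--> S1
  read 'a': S1 --a--> S0

Answer: S0, S0, S2, S1, S0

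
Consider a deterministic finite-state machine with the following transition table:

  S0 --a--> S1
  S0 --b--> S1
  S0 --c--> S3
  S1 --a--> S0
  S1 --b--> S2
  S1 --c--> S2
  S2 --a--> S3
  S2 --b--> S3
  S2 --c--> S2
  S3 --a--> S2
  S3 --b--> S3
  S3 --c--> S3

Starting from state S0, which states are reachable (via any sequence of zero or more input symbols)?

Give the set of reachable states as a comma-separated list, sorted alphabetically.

BFS from S0:
  visit S0: S0--a-->S1 (new), S0--b-->S1 (seen), S0--c-->S3 (new)
  visit S1: S1--a-->S0 (seen), S1--b-->S2 (new), S1--c-->S2 (seen)
  visit S3: S3--a-->S2 (seen), S3--b-->S3 (seen), S3--c-->S3 (seen)
  visit S2: S2--a-->S3 (seen), S2--b-->S3 (seen), S2--c-->S2 (seen)

Answer: S0, S1, S2, S3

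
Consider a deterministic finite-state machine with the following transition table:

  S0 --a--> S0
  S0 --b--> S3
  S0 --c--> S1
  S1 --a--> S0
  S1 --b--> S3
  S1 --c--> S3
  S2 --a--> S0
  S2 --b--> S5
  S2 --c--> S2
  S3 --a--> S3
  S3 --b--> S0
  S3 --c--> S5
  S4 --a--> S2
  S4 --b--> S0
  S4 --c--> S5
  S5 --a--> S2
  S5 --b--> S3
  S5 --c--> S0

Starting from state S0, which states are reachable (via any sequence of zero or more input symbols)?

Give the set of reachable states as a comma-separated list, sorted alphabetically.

Answer: S0, S1, S2, S3, S5

Derivation:
BFS from S0:
  visit S0: S0--a-->S0 (seen), S0--b-->S3 (new), S0--c-->S1 (new)
  visit S3: S3--a-->S3 (seen), S3--b-->S0 (seen), S3--c-->S5 (new)
  visit S1: S1--a-->S0 (seen), S1--b-->S3 (seen), S1--c-->S3 (seen)
  visit S5: S5--a-->S2 (new), S5--b-->S3 (seen), S5--c-->S0 (seen)
  visit S2: S2--a-->S0 (seen), S2--b-->S5 (seen), S2--c-->S2 (seen)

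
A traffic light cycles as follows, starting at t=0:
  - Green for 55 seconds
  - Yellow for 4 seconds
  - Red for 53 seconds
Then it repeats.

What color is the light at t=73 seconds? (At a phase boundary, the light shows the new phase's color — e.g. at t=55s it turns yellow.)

Answer: red

Derivation:
Cycle length = 55 + 4 + 53 = 112s
t = 73, phase_t = 73 mod 112 = 73
73 >= 59 → RED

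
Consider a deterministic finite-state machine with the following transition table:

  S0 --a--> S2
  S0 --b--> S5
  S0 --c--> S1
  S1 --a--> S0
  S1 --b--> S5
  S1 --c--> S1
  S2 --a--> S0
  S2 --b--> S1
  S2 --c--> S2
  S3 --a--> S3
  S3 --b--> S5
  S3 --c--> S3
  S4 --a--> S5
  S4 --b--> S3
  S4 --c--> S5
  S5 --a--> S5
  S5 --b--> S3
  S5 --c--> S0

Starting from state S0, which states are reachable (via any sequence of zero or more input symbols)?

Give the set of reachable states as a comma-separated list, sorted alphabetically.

Answer: S0, S1, S2, S3, S5

Derivation:
BFS from S0:
  visit S0: S0--a-->S2 (new), S0--b-->S5 (new), S0--c-->S1 (new)
  visit S2: S2--a-->S0 (seen), S2--b-->S1 (seen), S2--c-->S2 (seen)
  visit S5: S5--a-->S5 (seen), S5--b-->S3 (new), S5--c-->S0 (seen)
  visit S1: S1--a-->S0 (seen), S1--b-->S5 (seen), S1--c-->S1 (seen)
  visit S3: S3--a-->S3 (seen), S3--b-->S5 (seen), S3--c-->S3 (seen)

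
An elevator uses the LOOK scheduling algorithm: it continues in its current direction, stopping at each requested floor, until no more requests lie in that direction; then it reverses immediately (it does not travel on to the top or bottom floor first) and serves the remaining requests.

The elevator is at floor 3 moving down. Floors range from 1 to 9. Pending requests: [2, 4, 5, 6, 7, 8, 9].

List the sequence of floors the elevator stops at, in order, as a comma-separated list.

Answer: 2, 4, 5, 6, 7, 8, 9

Derivation:
Current: 3, moving DOWN
Serve below first (descending): [2]
Then reverse, serve above (ascending): [4, 5, 6, 7, 8, 9]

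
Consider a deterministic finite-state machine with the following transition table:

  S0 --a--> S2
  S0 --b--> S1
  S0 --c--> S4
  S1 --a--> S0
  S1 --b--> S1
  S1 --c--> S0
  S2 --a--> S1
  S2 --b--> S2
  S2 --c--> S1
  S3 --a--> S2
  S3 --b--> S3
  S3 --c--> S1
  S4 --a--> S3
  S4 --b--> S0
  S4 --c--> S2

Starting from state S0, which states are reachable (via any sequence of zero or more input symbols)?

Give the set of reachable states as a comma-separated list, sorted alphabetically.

Answer: S0, S1, S2, S3, S4

Derivation:
BFS from S0:
  visit S0: S0--a-->S2 (new), S0--b-->S1 (new), S0--c-->S4 (new)
  visit S2: S2--a-->S1 (seen), S2--b-->S2 (seen), S2--c-->S1 (seen)
  visit S1: S1--a-->S0 (seen), S1--b-->S1 (seen), S1--c-->S0 (seen)
  visit S4: S4--a-->S3 (new), S4--b-->S0 (seen), S4--c-->S2 (seen)
  visit S3: S3--a-->S2 (seen), S3--b-->S3 (seen), S3--c-->S1 (seen)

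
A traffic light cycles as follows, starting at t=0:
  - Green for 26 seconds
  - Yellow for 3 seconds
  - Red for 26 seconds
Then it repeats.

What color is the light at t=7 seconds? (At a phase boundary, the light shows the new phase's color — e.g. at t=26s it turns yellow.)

Answer: green

Derivation:
Cycle length = 26 + 3 + 26 = 55s
t = 7, phase_t = 7 mod 55 = 7
7 < 26 (green end) → GREEN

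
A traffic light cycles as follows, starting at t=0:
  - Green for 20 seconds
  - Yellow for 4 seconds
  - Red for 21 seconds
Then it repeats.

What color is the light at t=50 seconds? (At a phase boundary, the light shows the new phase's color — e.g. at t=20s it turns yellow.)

Answer: green

Derivation:
Cycle length = 20 + 4 + 21 = 45s
t = 50, phase_t = 50 mod 45 = 5
5 < 20 (green end) → GREEN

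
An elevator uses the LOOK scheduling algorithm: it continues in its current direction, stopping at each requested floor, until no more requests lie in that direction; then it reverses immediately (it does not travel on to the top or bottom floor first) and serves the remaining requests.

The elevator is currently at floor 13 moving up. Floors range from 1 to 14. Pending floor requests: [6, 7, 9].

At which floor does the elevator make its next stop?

Current floor: 13, direction: up
Requests above: []
Requests below: [6, 7, 9]
Moving up but no requests above → reverse; nearest below is max([6, 7, 9]) = 9

Answer: 9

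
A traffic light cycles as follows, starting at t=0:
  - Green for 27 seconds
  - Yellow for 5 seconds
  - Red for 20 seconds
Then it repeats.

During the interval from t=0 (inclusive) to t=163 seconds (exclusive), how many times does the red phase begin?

Cycle = 27+5+20 = 52s
red phase starts at t = k*52 + 32 for k=0,1,2,...
Need k*52+32 < 163 → k < 2.519
k ∈ {0, ..., 2} → 3 starts

Answer: 3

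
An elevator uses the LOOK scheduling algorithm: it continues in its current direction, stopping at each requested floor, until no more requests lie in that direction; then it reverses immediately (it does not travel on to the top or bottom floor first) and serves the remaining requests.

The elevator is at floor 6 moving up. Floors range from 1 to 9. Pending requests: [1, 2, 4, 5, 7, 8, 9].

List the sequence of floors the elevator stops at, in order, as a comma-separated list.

Answer: 7, 8, 9, 5, 4, 2, 1

Derivation:
Current: 6, moving UP
Serve above first (ascending): [7, 8, 9]
Then reverse, serve below (descending): [5, 4, 2, 1]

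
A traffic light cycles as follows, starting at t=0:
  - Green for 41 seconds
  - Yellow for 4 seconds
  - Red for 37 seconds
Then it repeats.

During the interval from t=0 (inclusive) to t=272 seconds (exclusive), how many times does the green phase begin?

Answer: 4

Derivation:
Cycle = 41+4+37 = 82s
green phase starts at t = k*82 + 0 for k=0,1,2,...
Need k*82+0 < 272 → k < 3.317
k ∈ {0, ..., 3} → 4 starts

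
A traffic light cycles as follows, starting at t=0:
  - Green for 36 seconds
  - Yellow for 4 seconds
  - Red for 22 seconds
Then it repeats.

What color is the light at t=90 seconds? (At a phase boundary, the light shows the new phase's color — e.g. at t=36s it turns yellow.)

Answer: green

Derivation:
Cycle length = 36 + 4 + 22 = 62s
t = 90, phase_t = 90 mod 62 = 28
28 < 36 (green end) → GREEN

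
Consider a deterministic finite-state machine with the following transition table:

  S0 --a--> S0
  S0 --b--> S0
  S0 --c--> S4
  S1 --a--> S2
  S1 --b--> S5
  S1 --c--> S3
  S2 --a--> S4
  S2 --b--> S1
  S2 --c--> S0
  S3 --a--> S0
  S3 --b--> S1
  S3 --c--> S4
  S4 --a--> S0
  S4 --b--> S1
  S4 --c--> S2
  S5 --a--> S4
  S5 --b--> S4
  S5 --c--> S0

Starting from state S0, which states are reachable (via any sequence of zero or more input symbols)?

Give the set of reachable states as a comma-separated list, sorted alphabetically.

BFS from S0:
  visit S0: S0--a-->S0 (seen), S0--b-->S0 (seen), S0--c-->S4 (new)
  visit S4: S4--a-->S0 (seen), S4--b-->S1 (new), S4--c-->S2 (new)
  visit S1: S1--a-->S2 (seen), S1--b-->S5 (new), S1--c-->S3 (new)
  visit S2: S2--a-->S4 (seen), S2--b-->S1 (seen), S2--c-->S0 (seen)
  visit S5: S5--a-->S4 (seen), S5--b-->S4 (seen), S5--c-->S0 (seen)
  visit S3: S3--a-->S0 (seen), S3--b-->S1 (seen), S3--c-->S4 (seen)

Answer: S0, S1, S2, S3, S4, S5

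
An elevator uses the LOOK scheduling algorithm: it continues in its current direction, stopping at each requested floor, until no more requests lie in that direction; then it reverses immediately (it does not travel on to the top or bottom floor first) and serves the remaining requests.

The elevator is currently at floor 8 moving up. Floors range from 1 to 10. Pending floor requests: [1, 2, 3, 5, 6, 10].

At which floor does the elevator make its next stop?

Current floor: 8, direction: up
Requests above: [10]
Requests below: [1, 2, 3, 5, 6]
Moving up and requests lie above → nearest above is min([10]) = 10

Answer: 10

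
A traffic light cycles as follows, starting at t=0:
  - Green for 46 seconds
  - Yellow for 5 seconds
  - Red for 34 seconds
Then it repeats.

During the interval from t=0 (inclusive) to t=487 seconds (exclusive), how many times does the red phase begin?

Answer: 6

Derivation:
Cycle = 46+5+34 = 85s
red phase starts at t = k*85 + 51 for k=0,1,2,...
Need k*85+51 < 487 → k < 5.129
k ∈ {0, ..., 5} → 6 starts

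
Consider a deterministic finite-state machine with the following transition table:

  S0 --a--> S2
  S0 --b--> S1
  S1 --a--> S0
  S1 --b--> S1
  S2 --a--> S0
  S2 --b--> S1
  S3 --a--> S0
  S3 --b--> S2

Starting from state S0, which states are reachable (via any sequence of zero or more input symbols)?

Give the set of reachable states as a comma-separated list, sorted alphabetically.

BFS from S0:
  visit S0: S0--a-->S2 (new), S0--b-->S1 (new)
  visit S2: S2--a-->S0 (seen), S2--b-->S1 (seen)
  visit S1: S1--a-->S0 (seen), S1--b-->S1 (seen)

Answer: S0, S1, S2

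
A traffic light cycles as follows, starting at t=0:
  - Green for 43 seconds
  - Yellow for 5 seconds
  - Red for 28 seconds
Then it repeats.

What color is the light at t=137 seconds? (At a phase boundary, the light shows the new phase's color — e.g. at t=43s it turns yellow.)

Answer: red

Derivation:
Cycle length = 43 + 5 + 28 = 76s
t = 137, phase_t = 137 mod 76 = 61
61 >= 48 → RED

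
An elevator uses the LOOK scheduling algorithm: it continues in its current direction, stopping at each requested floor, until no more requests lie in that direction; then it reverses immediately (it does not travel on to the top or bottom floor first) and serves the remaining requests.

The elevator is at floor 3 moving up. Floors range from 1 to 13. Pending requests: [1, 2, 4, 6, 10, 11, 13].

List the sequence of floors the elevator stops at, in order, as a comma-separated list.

Answer: 4, 6, 10, 11, 13, 2, 1

Derivation:
Current: 3, moving UP
Serve above first (ascending): [4, 6, 10, 11, 13]
Then reverse, serve below (descending): [2, 1]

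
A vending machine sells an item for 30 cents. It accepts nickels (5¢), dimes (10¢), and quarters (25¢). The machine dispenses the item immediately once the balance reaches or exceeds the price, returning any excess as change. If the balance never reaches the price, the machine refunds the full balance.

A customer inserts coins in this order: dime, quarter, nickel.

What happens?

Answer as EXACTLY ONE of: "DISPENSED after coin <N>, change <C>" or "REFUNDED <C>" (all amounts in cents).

Answer: DISPENSED after coin 2, change 5

Derivation:
Price: 30¢
Coin 1 (dime, 10¢): balance = 10¢
Coin 2 (quarter, 25¢): balance = 35¢
  → balance >= price → DISPENSE, change = 35 - 30 = 5¢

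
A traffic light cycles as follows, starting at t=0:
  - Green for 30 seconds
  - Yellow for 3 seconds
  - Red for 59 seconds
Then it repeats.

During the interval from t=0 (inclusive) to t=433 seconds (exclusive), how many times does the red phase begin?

Cycle = 30+3+59 = 92s
red phase starts at t = k*92 + 33 for k=0,1,2,...
Need k*92+33 < 433 → k < 4.348
k ∈ {0, ..., 4} → 5 starts

Answer: 5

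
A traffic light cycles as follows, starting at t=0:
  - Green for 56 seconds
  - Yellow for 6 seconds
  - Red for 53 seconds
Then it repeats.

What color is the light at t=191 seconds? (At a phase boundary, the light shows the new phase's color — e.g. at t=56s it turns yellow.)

Answer: red

Derivation:
Cycle length = 56 + 6 + 53 = 115s
t = 191, phase_t = 191 mod 115 = 76
76 >= 62 → RED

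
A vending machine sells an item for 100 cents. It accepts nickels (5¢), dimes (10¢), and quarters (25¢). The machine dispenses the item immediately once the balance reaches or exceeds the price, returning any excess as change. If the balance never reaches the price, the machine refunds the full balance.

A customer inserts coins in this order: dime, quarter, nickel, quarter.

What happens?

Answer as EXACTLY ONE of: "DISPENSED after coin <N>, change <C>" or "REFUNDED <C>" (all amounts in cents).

Price: 100¢
Coin 1 (dime, 10¢): balance = 10¢
Coin 2 (quarter, 25¢): balance = 35¢
Coin 3 (nickel, 5¢): balance = 40¢
Coin 4 (quarter, 25¢): balance = 65¢
All coins inserted, balance 65¢ < price 100¢ → REFUND 65¢

Answer: REFUNDED 65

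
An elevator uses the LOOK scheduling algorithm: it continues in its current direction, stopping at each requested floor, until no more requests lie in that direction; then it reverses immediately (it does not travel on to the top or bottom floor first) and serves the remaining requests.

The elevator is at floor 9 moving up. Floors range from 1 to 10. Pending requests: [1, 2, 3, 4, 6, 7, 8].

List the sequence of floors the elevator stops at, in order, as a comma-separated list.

Current: 9, moving UP
Serve above first (ascending): []
Then reverse, serve below (descending): [8, 7, 6, 4, 3, 2, 1]

Answer: 8, 7, 6, 4, 3, 2, 1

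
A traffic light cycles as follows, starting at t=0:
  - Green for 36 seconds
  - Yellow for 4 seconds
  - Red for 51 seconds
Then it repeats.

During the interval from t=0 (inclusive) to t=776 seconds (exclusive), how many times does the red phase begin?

Answer: 9

Derivation:
Cycle = 36+4+51 = 91s
red phase starts at t = k*91 + 40 for k=0,1,2,...
Need k*91+40 < 776 → k < 8.088
k ∈ {0, ..., 8} → 9 starts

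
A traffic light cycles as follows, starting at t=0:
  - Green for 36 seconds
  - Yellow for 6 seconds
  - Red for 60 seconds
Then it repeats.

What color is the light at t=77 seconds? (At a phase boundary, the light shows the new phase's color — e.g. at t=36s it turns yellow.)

Answer: red

Derivation:
Cycle length = 36 + 6 + 60 = 102s
t = 77, phase_t = 77 mod 102 = 77
77 >= 42 → RED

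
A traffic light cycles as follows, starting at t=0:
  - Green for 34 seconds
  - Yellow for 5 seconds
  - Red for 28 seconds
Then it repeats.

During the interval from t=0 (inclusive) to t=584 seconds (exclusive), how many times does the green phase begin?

Cycle = 34+5+28 = 67s
green phase starts at t = k*67 + 0 for k=0,1,2,...
Need k*67+0 < 584 → k < 8.716
k ∈ {0, ..., 8} → 9 starts

Answer: 9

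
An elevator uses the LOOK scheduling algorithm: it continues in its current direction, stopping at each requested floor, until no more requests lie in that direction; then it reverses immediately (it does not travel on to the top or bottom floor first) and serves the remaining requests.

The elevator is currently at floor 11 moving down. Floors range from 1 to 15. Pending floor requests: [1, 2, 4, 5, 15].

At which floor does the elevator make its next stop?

Answer: 5

Derivation:
Current floor: 11, direction: down
Requests above: [15]
Requests below: [1, 2, 4, 5]
Moving down and requests lie below → nearest below is max([1, 2, 4, 5]) = 5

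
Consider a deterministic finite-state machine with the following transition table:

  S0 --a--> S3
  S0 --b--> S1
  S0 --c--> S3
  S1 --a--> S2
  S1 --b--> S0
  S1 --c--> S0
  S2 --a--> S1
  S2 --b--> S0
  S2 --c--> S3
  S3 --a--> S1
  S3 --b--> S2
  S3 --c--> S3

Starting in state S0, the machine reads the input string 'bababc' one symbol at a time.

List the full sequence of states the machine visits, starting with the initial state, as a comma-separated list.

Start: S0
  read 'b': S0 --b--> S1
  read 'a': S1 --a--> S2
  read 'b': S2 --b--> S0
  read 'a': S0 --a--> S3
  read 'b': S3 --b--> S2
  read 'c': S2 --c--> S3

Answer: S0, S1, S2, S0, S3, S2, S3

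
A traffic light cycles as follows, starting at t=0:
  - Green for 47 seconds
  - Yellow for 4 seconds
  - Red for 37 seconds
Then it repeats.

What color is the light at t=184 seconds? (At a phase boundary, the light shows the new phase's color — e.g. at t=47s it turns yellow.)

Answer: green

Derivation:
Cycle length = 47 + 4 + 37 = 88s
t = 184, phase_t = 184 mod 88 = 8
8 < 47 (green end) → GREEN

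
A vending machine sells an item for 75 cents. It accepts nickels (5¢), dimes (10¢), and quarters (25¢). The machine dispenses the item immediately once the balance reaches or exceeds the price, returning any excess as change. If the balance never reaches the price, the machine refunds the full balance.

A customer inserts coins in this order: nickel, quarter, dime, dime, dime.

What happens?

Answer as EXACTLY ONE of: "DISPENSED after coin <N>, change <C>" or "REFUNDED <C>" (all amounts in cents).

Answer: REFUNDED 60

Derivation:
Price: 75¢
Coin 1 (nickel, 5¢): balance = 5¢
Coin 2 (quarter, 25¢): balance = 30¢
Coin 3 (dime, 10¢): balance = 40¢
Coin 4 (dime, 10¢): balance = 50¢
Coin 5 (dime, 10¢): balance = 60¢
All coins inserted, balance 60¢ < price 75¢ → REFUND 60¢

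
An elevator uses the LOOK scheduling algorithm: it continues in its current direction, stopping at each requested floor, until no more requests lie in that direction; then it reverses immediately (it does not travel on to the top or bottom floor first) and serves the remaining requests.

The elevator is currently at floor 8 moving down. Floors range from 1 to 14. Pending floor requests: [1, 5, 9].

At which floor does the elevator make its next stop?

Current floor: 8, direction: down
Requests above: [9]
Requests below: [1, 5]
Moving down and requests lie below → nearest below is max([1, 5]) = 5

Answer: 5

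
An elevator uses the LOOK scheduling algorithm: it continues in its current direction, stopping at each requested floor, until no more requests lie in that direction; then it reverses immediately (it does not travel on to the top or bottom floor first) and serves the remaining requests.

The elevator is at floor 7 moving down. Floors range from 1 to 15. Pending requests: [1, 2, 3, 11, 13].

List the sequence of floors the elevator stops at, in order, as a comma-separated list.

Answer: 3, 2, 1, 11, 13

Derivation:
Current: 7, moving DOWN
Serve below first (descending): [3, 2, 1]
Then reverse, serve above (ascending): [11, 13]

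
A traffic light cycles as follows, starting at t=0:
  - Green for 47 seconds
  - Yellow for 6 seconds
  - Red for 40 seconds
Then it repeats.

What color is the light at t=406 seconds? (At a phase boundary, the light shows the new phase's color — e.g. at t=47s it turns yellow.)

Answer: green

Derivation:
Cycle length = 47 + 6 + 40 = 93s
t = 406, phase_t = 406 mod 93 = 34
34 < 47 (green end) → GREEN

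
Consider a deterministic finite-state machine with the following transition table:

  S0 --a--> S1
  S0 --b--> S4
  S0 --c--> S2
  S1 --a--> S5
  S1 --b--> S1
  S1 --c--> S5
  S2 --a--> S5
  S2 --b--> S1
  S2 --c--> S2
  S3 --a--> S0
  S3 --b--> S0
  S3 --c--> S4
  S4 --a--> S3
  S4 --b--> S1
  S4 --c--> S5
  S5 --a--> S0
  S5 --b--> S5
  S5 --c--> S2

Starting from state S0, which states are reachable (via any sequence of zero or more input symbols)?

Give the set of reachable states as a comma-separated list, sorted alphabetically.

Answer: S0, S1, S2, S3, S4, S5

Derivation:
BFS from S0:
  visit S0: S0--a-->S1 (new), S0--b-->S4 (new), S0--c-->S2 (new)
  visit S1: S1--a-->S5 (new), S1--b-->S1 (seen), S1--c-->S5 (seen)
  visit S4: S4--a-->S3 (new), S4--b-->S1 (seen), S4--c-->S5 (seen)
  visit S2: S2--a-->S5 (seen), S2--b-->S1 (seen), S2--c-->S2 (seen)
  visit S5: S5--a-->S0 (seen), S5--b-->S5 (seen), S5--c-->S2 (seen)
  visit S3: S3--a-->S0 (seen), S3--b-->S0 (seen), S3--c-->S4 (seen)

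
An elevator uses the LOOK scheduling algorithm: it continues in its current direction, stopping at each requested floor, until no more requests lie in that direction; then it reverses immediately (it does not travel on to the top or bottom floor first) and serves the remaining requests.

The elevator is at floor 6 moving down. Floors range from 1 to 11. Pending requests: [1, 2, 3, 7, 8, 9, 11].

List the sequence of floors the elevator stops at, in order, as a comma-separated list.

Answer: 3, 2, 1, 7, 8, 9, 11

Derivation:
Current: 6, moving DOWN
Serve below first (descending): [3, 2, 1]
Then reverse, serve above (ascending): [7, 8, 9, 11]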